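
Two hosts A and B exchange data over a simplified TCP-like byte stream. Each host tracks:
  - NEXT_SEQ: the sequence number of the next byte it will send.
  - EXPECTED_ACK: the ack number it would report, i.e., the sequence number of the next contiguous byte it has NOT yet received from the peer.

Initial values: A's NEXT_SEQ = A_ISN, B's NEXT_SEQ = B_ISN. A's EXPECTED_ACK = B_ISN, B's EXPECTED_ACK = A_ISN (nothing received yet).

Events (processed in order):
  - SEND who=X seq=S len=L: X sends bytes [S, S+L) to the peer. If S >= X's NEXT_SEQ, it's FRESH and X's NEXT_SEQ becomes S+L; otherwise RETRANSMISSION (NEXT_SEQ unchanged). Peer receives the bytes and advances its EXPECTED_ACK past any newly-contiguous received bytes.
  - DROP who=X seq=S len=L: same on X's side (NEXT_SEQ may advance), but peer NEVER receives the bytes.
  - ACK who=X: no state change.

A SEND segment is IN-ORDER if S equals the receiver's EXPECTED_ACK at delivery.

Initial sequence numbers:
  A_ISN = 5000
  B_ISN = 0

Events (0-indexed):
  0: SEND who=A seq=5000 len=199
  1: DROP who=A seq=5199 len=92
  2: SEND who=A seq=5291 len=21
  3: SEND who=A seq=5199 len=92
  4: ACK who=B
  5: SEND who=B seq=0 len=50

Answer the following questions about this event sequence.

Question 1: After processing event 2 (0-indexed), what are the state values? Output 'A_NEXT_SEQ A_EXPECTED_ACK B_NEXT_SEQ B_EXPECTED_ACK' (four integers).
After event 0: A_seq=5199 A_ack=0 B_seq=0 B_ack=5199
After event 1: A_seq=5291 A_ack=0 B_seq=0 B_ack=5199
After event 2: A_seq=5312 A_ack=0 B_seq=0 B_ack=5199

5312 0 0 5199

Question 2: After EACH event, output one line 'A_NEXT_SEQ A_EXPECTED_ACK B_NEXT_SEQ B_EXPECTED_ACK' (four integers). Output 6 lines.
5199 0 0 5199
5291 0 0 5199
5312 0 0 5199
5312 0 0 5312
5312 0 0 5312
5312 50 50 5312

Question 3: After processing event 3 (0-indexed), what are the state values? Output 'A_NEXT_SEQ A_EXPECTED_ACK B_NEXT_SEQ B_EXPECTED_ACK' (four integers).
After event 0: A_seq=5199 A_ack=0 B_seq=0 B_ack=5199
After event 1: A_seq=5291 A_ack=0 B_seq=0 B_ack=5199
After event 2: A_seq=5312 A_ack=0 B_seq=0 B_ack=5199
After event 3: A_seq=5312 A_ack=0 B_seq=0 B_ack=5312

5312 0 0 5312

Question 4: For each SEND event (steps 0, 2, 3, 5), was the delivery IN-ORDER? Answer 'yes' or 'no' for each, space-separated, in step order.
Step 0: SEND seq=5000 -> in-order
Step 2: SEND seq=5291 -> out-of-order
Step 3: SEND seq=5199 -> in-order
Step 5: SEND seq=0 -> in-order

Answer: yes no yes yes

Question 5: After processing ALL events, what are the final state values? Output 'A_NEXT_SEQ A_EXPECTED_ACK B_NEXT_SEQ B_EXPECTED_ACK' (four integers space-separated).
Answer: 5312 50 50 5312

Derivation:
After event 0: A_seq=5199 A_ack=0 B_seq=0 B_ack=5199
After event 1: A_seq=5291 A_ack=0 B_seq=0 B_ack=5199
After event 2: A_seq=5312 A_ack=0 B_seq=0 B_ack=5199
After event 3: A_seq=5312 A_ack=0 B_seq=0 B_ack=5312
After event 4: A_seq=5312 A_ack=0 B_seq=0 B_ack=5312
After event 5: A_seq=5312 A_ack=50 B_seq=50 B_ack=5312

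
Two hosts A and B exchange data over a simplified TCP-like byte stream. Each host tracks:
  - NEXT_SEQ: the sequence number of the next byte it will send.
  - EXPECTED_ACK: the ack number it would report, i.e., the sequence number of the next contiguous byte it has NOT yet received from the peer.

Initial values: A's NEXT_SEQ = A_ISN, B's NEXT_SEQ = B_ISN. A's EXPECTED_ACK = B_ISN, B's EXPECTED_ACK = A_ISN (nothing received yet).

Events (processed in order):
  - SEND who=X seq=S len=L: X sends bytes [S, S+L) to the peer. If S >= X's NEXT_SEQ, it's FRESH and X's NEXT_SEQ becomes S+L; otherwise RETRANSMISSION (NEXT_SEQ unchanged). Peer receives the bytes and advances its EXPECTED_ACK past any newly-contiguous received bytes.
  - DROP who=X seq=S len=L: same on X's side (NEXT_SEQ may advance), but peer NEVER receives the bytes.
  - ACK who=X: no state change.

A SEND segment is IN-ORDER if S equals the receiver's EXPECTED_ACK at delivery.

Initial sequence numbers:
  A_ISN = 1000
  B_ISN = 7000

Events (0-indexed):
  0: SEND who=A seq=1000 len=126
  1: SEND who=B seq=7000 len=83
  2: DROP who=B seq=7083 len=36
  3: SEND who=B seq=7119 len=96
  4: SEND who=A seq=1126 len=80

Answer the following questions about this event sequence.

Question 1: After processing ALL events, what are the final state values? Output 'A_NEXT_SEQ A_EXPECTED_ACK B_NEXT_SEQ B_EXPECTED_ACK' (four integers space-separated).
Answer: 1206 7083 7215 1206

Derivation:
After event 0: A_seq=1126 A_ack=7000 B_seq=7000 B_ack=1126
After event 1: A_seq=1126 A_ack=7083 B_seq=7083 B_ack=1126
After event 2: A_seq=1126 A_ack=7083 B_seq=7119 B_ack=1126
After event 3: A_seq=1126 A_ack=7083 B_seq=7215 B_ack=1126
After event 4: A_seq=1206 A_ack=7083 B_seq=7215 B_ack=1206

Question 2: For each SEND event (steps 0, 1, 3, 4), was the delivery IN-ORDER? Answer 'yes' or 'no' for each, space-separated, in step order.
Answer: yes yes no yes

Derivation:
Step 0: SEND seq=1000 -> in-order
Step 1: SEND seq=7000 -> in-order
Step 3: SEND seq=7119 -> out-of-order
Step 4: SEND seq=1126 -> in-order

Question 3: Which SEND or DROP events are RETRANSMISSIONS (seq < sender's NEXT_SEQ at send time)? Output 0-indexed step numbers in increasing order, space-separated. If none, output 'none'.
Answer: none

Derivation:
Step 0: SEND seq=1000 -> fresh
Step 1: SEND seq=7000 -> fresh
Step 2: DROP seq=7083 -> fresh
Step 3: SEND seq=7119 -> fresh
Step 4: SEND seq=1126 -> fresh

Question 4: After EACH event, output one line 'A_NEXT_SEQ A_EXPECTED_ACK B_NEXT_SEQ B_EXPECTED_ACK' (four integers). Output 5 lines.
1126 7000 7000 1126
1126 7083 7083 1126
1126 7083 7119 1126
1126 7083 7215 1126
1206 7083 7215 1206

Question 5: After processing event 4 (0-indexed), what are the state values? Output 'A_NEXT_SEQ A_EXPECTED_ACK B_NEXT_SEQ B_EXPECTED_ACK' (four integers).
After event 0: A_seq=1126 A_ack=7000 B_seq=7000 B_ack=1126
After event 1: A_seq=1126 A_ack=7083 B_seq=7083 B_ack=1126
After event 2: A_seq=1126 A_ack=7083 B_seq=7119 B_ack=1126
After event 3: A_seq=1126 A_ack=7083 B_seq=7215 B_ack=1126
After event 4: A_seq=1206 A_ack=7083 B_seq=7215 B_ack=1206

1206 7083 7215 1206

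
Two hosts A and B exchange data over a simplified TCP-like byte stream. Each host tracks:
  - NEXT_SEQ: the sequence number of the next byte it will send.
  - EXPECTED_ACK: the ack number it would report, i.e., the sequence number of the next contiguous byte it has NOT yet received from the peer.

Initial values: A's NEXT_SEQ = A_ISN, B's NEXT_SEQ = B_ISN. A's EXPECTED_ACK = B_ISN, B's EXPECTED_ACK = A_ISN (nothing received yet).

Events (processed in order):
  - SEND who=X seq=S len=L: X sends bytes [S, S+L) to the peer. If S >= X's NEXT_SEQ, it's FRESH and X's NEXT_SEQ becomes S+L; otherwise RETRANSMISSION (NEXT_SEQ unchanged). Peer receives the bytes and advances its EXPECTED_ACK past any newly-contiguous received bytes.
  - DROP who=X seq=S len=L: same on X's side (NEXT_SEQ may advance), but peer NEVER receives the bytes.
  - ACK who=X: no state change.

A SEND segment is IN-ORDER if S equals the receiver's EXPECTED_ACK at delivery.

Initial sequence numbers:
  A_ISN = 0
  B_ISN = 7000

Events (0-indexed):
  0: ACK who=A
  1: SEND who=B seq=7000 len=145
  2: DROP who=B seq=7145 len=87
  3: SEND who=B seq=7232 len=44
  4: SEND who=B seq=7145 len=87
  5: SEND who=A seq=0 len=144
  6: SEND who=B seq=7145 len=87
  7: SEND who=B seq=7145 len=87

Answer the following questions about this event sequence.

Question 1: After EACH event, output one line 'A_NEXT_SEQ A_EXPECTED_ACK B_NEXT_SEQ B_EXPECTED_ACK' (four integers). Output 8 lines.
0 7000 7000 0
0 7145 7145 0
0 7145 7232 0
0 7145 7276 0
0 7276 7276 0
144 7276 7276 144
144 7276 7276 144
144 7276 7276 144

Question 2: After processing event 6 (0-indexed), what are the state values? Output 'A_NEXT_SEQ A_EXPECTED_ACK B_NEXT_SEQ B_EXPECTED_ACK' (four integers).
After event 0: A_seq=0 A_ack=7000 B_seq=7000 B_ack=0
After event 1: A_seq=0 A_ack=7145 B_seq=7145 B_ack=0
After event 2: A_seq=0 A_ack=7145 B_seq=7232 B_ack=0
After event 3: A_seq=0 A_ack=7145 B_seq=7276 B_ack=0
After event 4: A_seq=0 A_ack=7276 B_seq=7276 B_ack=0
After event 5: A_seq=144 A_ack=7276 B_seq=7276 B_ack=144
After event 6: A_seq=144 A_ack=7276 B_seq=7276 B_ack=144

144 7276 7276 144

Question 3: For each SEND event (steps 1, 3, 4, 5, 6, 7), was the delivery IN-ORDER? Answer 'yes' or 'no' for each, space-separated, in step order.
Step 1: SEND seq=7000 -> in-order
Step 3: SEND seq=7232 -> out-of-order
Step 4: SEND seq=7145 -> in-order
Step 5: SEND seq=0 -> in-order
Step 6: SEND seq=7145 -> out-of-order
Step 7: SEND seq=7145 -> out-of-order

Answer: yes no yes yes no no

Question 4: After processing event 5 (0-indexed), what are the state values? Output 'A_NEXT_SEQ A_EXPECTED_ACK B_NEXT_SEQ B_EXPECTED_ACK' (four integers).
After event 0: A_seq=0 A_ack=7000 B_seq=7000 B_ack=0
After event 1: A_seq=0 A_ack=7145 B_seq=7145 B_ack=0
After event 2: A_seq=0 A_ack=7145 B_seq=7232 B_ack=0
After event 3: A_seq=0 A_ack=7145 B_seq=7276 B_ack=0
After event 4: A_seq=0 A_ack=7276 B_seq=7276 B_ack=0
After event 5: A_seq=144 A_ack=7276 B_seq=7276 B_ack=144

144 7276 7276 144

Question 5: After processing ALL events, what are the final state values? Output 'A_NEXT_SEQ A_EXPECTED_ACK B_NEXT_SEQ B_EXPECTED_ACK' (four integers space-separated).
After event 0: A_seq=0 A_ack=7000 B_seq=7000 B_ack=0
After event 1: A_seq=0 A_ack=7145 B_seq=7145 B_ack=0
After event 2: A_seq=0 A_ack=7145 B_seq=7232 B_ack=0
After event 3: A_seq=0 A_ack=7145 B_seq=7276 B_ack=0
After event 4: A_seq=0 A_ack=7276 B_seq=7276 B_ack=0
After event 5: A_seq=144 A_ack=7276 B_seq=7276 B_ack=144
After event 6: A_seq=144 A_ack=7276 B_seq=7276 B_ack=144
After event 7: A_seq=144 A_ack=7276 B_seq=7276 B_ack=144

Answer: 144 7276 7276 144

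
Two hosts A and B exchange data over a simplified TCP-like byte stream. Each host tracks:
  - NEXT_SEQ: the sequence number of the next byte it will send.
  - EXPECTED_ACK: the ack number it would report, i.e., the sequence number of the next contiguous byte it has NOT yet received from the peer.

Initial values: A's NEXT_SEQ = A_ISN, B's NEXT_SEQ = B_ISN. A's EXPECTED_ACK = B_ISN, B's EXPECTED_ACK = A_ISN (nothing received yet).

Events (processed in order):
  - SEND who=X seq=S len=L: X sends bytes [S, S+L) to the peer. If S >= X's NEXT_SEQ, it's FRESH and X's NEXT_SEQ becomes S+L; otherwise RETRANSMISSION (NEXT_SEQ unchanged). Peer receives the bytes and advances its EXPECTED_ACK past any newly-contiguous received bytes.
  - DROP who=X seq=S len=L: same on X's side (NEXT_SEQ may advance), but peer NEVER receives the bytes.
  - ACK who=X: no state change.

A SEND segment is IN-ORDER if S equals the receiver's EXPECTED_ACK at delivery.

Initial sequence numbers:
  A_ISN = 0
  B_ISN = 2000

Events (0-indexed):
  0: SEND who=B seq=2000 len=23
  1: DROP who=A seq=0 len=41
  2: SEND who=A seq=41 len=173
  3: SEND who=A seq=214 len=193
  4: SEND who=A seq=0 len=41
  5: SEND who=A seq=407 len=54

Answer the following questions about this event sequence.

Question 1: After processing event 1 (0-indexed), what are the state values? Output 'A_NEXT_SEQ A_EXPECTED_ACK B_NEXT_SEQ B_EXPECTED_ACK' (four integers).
After event 0: A_seq=0 A_ack=2023 B_seq=2023 B_ack=0
After event 1: A_seq=41 A_ack=2023 B_seq=2023 B_ack=0

41 2023 2023 0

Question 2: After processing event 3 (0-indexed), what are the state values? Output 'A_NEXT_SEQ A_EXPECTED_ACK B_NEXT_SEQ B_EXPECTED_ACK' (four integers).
After event 0: A_seq=0 A_ack=2023 B_seq=2023 B_ack=0
After event 1: A_seq=41 A_ack=2023 B_seq=2023 B_ack=0
After event 2: A_seq=214 A_ack=2023 B_seq=2023 B_ack=0
After event 3: A_seq=407 A_ack=2023 B_seq=2023 B_ack=0

407 2023 2023 0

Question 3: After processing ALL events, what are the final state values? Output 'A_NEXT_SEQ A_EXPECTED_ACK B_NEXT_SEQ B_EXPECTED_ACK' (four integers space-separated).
Answer: 461 2023 2023 461

Derivation:
After event 0: A_seq=0 A_ack=2023 B_seq=2023 B_ack=0
After event 1: A_seq=41 A_ack=2023 B_seq=2023 B_ack=0
After event 2: A_seq=214 A_ack=2023 B_seq=2023 B_ack=0
After event 3: A_seq=407 A_ack=2023 B_seq=2023 B_ack=0
After event 4: A_seq=407 A_ack=2023 B_seq=2023 B_ack=407
After event 5: A_seq=461 A_ack=2023 B_seq=2023 B_ack=461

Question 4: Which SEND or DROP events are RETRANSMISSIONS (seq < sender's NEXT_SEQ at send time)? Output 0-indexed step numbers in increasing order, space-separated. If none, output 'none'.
Step 0: SEND seq=2000 -> fresh
Step 1: DROP seq=0 -> fresh
Step 2: SEND seq=41 -> fresh
Step 3: SEND seq=214 -> fresh
Step 4: SEND seq=0 -> retransmit
Step 5: SEND seq=407 -> fresh

Answer: 4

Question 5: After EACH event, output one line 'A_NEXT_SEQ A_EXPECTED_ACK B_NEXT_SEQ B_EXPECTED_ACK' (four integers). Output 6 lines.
0 2023 2023 0
41 2023 2023 0
214 2023 2023 0
407 2023 2023 0
407 2023 2023 407
461 2023 2023 461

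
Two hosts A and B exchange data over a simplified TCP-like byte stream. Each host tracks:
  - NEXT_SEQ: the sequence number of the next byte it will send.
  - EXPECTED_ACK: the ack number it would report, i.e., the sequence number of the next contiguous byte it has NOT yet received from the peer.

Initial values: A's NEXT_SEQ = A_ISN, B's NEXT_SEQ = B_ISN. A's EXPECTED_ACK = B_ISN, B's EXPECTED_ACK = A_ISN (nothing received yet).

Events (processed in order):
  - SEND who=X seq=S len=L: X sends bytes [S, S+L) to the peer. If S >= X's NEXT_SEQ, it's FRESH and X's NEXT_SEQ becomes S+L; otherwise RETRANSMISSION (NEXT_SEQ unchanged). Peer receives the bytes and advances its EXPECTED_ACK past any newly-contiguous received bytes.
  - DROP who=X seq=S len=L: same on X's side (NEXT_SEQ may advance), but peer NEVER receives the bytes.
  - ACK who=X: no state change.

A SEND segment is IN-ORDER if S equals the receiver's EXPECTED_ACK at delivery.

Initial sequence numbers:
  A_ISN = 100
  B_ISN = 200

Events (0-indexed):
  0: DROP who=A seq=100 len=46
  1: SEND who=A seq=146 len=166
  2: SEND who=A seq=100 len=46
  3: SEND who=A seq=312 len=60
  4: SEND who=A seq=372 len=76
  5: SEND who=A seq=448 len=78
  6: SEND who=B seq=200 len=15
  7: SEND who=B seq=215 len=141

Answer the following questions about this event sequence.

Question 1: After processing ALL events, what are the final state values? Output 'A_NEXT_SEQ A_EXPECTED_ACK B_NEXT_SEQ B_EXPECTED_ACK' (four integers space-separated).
Answer: 526 356 356 526

Derivation:
After event 0: A_seq=146 A_ack=200 B_seq=200 B_ack=100
After event 1: A_seq=312 A_ack=200 B_seq=200 B_ack=100
After event 2: A_seq=312 A_ack=200 B_seq=200 B_ack=312
After event 3: A_seq=372 A_ack=200 B_seq=200 B_ack=372
After event 4: A_seq=448 A_ack=200 B_seq=200 B_ack=448
After event 5: A_seq=526 A_ack=200 B_seq=200 B_ack=526
After event 6: A_seq=526 A_ack=215 B_seq=215 B_ack=526
After event 7: A_seq=526 A_ack=356 B_seq=356 B_ack=526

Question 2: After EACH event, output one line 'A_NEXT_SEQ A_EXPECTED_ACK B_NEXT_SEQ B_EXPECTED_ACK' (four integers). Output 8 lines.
146 200 200 100
312 200 200 100
312 200 200 312
372 200 200 372
448 200 200 448
526 200 200 526
526 215 215 526
526 356 356 526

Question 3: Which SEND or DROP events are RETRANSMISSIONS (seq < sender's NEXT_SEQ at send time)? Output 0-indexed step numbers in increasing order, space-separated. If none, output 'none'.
Step 0: DROP seq=100 -> fresh
Step 1: SEND seq=146 -> fresh
Step 2: SEND seq=100 -> retransmit
Step 3: SEND seq=312 -> fresh
Step 4: SEND seq=372 -> fresh
Step 5: SEND seq=448 -> fresh
Step 6: SEND seq=200 -> fresh
Step 7: SEND seq=215 -> fresh

Answer: 2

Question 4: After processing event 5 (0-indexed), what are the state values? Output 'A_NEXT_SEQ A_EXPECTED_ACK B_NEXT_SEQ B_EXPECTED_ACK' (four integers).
After event 0: A_seq=146 A_ack=200 B_seq=200 B_ack=100
After event 1: A_seq=312 A_ack=200 B_seq=200 B_ack=100
After event 2: A_seq=312 A_ack=200 B_seq=200 B_ack=312
After event 3: A_seq=372 A_ack=200 B_seq=200 B_ack=372
After event 4: A_seq=448 A_ack=200 B_seq=200 B_ack=448
After event 5: A_seq=526 A_ack=200 B_seq=200 B_ack=526

526 200 200 526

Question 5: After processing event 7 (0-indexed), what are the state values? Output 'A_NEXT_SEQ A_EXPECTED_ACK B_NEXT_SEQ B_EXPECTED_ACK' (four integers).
After event 0: A_seq=146 A_ack=200 B_seq=200 B_ack=100
After event 1: A_seq=312 A_ack=200 B_seq=200 B_ack=100
After event 2: A_seq=312 A_ack=200 B_seq=200 B_ack=312
After event 3: A_seq=372 A_ack=200 B_seq=200 B_ack=372
After event 4: A_seq=448 A_ack=200 B_seq=200 B_ack=448
After event 5: A_seq=526 A_ack=200 B_seq=200 B_ack=526
After event 6: A_seq=526 A_ack=215 B_seq=215 B_ack=526
After event 7: A_seq=526 A_ack=356 B_seq=356 B_ack=526

526 356 356 526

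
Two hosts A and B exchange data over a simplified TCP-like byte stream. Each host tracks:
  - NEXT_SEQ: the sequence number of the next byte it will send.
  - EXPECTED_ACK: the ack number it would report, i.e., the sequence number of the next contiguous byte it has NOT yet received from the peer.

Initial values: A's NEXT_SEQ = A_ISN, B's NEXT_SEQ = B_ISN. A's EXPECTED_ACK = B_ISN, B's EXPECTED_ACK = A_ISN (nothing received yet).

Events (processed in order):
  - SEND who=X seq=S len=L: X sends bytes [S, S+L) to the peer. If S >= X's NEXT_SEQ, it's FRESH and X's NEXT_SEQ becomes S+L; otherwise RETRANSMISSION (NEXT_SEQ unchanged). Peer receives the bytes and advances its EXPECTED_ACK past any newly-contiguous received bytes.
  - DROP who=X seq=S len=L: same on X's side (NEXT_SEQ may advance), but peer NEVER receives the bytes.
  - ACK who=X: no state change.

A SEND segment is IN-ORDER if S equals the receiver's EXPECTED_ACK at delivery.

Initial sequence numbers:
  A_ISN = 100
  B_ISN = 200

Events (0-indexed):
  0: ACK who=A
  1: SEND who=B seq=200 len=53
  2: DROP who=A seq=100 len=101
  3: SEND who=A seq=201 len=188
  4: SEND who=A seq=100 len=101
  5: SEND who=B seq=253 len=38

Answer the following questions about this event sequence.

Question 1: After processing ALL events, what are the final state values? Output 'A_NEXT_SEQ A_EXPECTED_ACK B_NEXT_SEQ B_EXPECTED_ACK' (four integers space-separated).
Answer: 389 291 291 389

Derivation:
After event 0: A_seq=100 A_ack=200 B_seq=200 B_ack=100
After event 1: A_seq=100 A_ack=253 B_seq=253 B_ack=100
After event 2: A_seq=201 A_ack=253 B_seq=253 B_ack=100
After event 3: A_seq=389 A_ack=253 B_seq=253 B_ack=100
After event 4: A_seq=389 A_ack=253 B_seq=253 B_ack=389
After event 5: A_seq=389 A_ack=291 B_seq=291 B_ack=389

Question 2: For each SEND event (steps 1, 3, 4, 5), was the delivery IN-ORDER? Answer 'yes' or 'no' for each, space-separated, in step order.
Answer: yes no yes yes

Derivation:
Step 1: SEND seq=200 -> in-order
Step 3: SEND seq=201 -> out-of-order
Step 4: SEND seq=100 -> in-order
Step 5: SEND seq=253 -> in-order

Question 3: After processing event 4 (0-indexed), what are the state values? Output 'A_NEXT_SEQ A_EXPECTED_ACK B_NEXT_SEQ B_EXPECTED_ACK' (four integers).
After event 0: A_seq=100 A_ack=200 B_seq=200 B_ack=100
After event 1: A_seq=100 A_ack=253 B_seq=253 B_ack=100
After event 2: A_seq=201 A_ack=253 B_seq=253 B_ack=100
After event 3: A_seq=389 A_ack=253 B_seq=253 B_ack=100
After event 4: A_seq=389 A_ack=253 B_seq=253 B_ack=389

389 253 253 389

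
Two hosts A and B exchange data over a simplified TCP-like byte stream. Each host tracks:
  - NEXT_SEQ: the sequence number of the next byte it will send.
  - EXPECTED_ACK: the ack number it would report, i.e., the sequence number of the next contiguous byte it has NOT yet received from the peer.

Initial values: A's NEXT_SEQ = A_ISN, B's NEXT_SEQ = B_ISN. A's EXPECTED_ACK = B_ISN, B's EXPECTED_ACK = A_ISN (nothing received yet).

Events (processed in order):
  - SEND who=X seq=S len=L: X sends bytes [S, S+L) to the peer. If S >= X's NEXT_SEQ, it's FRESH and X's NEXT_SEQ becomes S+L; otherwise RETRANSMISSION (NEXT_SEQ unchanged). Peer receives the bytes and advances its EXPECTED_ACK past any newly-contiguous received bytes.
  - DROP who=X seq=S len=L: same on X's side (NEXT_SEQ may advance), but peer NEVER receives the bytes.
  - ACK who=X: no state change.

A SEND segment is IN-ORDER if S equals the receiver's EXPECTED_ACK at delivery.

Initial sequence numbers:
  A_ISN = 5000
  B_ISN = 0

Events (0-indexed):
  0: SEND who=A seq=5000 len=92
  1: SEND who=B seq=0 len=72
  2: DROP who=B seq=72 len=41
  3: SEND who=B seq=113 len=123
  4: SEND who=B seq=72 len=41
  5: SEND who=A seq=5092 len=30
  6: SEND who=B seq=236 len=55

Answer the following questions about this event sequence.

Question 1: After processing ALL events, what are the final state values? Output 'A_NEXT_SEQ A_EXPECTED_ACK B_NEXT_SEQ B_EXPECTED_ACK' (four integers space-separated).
Answer: 5122 291 291 5122

Derivation:
After event 0: A_seq=5092 A_ack=0 B_seq=0 B_ack=5092
After event 1: A_seq=5092 A_ack=72 B_seq=72 B_ack=5092
After event 2: A_seq=5092 A_ack=72 B_seq=113 B_ack=5092
After event 3: A_seq=5092 A_ack=72 B_seq=236 B_ack=5092
After event 4: A_seq=5092 A_ack=236 B_seq=236 B_ack=5092
After event 5: A_seq=5122 A_ack=236 B_seq=236 B_ack=5122
After event 6: A_seq=5122 A_ack=291 B_seq=291 B_ack=5122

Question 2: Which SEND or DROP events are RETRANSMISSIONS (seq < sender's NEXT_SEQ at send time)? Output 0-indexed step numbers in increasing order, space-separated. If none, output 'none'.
Step 0: SEND seq=5000 -> fresh
Step 1: SEND seq=0 -> fresh
Step 2: DROP seq=72 -> fresh
Step 3: SEND seq=113 -> fresh
Step 4: SEND seq=72 -> retransmit
Step 5: SEND seq=5092 -> fresh
Step 6: SEND seq=236 -> fresh

Answer: 4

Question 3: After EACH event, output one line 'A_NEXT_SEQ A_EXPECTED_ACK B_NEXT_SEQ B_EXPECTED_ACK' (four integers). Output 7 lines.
5092 0 0 5092
5092 72 72 5092
5092 72 113 5092
5092 72 236 5092
5092 236 236 5092
5122 236 236 5122
5122 291 291 5122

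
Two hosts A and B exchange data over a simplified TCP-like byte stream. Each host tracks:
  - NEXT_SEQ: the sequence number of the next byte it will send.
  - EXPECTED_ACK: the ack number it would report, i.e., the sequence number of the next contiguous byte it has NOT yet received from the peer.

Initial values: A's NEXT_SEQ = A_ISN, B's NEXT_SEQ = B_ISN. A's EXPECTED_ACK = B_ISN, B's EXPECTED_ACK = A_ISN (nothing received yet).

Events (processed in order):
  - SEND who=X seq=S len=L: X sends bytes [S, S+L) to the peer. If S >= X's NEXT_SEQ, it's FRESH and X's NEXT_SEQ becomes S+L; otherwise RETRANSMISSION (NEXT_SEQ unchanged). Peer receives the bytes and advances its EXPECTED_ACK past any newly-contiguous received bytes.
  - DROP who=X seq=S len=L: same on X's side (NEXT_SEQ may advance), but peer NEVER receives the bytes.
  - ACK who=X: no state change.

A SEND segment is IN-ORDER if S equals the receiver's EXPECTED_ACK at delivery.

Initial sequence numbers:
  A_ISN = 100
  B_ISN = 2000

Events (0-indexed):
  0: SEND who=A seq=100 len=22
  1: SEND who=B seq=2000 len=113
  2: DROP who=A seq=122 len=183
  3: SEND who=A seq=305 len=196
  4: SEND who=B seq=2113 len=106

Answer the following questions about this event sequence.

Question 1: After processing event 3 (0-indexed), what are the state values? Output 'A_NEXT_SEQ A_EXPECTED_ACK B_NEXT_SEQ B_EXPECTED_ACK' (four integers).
After event 0: A_seq=122 A_ack=2000 B_seq=2000 B_ack=122
After event 1: A_seq=122 A_ack=2113 B_seq=2113 B_ack=122
After event 2: A_seq=305 A_ack=2113 B_seq=2113 B_ack=122
After event 3: A_seq=501 A_ack=2113 B_seq=2113 B_ack=122

501 2113 2113 122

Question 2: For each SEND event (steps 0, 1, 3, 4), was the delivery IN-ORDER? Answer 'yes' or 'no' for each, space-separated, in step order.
Step 0: SEND seq=100 -> in-order
Step 1: SEND seq=2000 -> in-order
Step 3: SEND seq=305 -> out-of-order
Step 4: SEND seq=2113 -> in-order

Answer: yes yes no yes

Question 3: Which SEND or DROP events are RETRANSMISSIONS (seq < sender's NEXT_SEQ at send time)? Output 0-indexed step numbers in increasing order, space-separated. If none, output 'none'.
Answer: none

Derivation:
Step 0: SEND seq=100 -> fresh
Step 1: SEND seq=2000 -> fresh
Step 2: DROP seq=122 -> fresh
Step 3: SEND seq=305 -> fresh
Step 4: SEND seq=2113 -> fresh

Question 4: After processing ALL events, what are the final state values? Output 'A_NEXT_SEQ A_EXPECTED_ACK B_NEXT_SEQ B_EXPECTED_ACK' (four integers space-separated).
Answer: 501 2219 2219 122

Derivation:
After event 0: A_seq=122 A_ack=2000 B_seq=2000 B_ack=122
After event 1: A_seq=122 A_ack=2113 B_seq=2113 B_ack=122
After event 2: A_seq=305 A_ack=2113 B_seq=2113 B_ack=122
After event 3: A_seq=501 A_ack=2113 B_seq=2113 B_ack=122
After event 4: A_seq=501 A_ack=2219 B_seq=2219 B_ack=122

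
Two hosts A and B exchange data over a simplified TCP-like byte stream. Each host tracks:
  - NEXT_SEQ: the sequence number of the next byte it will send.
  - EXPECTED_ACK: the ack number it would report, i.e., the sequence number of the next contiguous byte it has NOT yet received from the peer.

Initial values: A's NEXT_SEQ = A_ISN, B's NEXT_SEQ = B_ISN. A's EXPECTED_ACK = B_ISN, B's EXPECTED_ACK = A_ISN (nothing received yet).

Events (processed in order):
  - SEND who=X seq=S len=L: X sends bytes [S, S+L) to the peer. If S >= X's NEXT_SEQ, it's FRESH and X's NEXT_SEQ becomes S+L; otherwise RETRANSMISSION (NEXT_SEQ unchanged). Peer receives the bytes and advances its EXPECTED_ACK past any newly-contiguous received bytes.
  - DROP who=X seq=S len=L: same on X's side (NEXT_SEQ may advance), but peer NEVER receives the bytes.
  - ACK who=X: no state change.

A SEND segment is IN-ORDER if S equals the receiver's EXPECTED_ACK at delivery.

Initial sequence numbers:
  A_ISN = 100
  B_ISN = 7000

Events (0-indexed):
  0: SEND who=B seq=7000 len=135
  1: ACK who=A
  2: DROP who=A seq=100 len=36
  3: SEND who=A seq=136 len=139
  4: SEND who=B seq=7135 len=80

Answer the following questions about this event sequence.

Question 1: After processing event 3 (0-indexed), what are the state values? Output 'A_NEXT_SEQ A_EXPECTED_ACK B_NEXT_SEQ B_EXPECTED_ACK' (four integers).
After event 0: A_seq=100 A_ack=7135 B_seq=7135 B_ack=100
After event 1: A_seq=100 A_ack=7135 B_seq=7135 B_ack=100
After event 2: A_seq=136 A_ack=7135 B_seq=7135 B_ack=100
After event 3: A_seq=275 A_ack=7135 B_seq=7135 B_ack=100

275 7135 7135 100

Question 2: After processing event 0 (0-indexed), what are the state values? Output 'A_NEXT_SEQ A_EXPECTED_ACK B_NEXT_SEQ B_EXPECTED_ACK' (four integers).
After event 0: A_seq=100 A_ack=7135 B_seq=7135 B_ack=100

100 7135 7135 100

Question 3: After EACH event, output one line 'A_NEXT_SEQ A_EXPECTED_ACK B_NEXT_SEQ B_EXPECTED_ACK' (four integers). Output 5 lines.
100 7135 7135 100
100 7135 7135 100
136 7135 7135 100
275 7135 7135 100
275 7215 7215 100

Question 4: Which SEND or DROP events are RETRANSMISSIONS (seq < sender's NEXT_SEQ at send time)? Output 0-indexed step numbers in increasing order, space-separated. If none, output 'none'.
Answer: none

Derivation:
Step 0: SEND seq=7000 -> fresh
Step 2: DROP seq=100 -> fresh
Step 3: SEND seq=136 -> fresh
Step 4: SEND seq=7135 -> fresh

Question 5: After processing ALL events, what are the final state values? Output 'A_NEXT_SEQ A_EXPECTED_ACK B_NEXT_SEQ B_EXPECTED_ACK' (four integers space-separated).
Answer: 275 7215 7215 100

Derivation:
After event 0: A_seq=100 A_ack=7135 B_seq=7135 B_ack=100
After event 1: A_seq=100 A_ack=7135 B_seq=7135 B_ack=100
After event 2: A_seq=136 A_ack=7135 B_seq=7135 B_ack=100
After event 3: A_seq=275 A_ack=7135 B_seq=7135 B_ack=100
After event 4: A_seq=275 A_ack=7215 B_seq=7215 B_ack=100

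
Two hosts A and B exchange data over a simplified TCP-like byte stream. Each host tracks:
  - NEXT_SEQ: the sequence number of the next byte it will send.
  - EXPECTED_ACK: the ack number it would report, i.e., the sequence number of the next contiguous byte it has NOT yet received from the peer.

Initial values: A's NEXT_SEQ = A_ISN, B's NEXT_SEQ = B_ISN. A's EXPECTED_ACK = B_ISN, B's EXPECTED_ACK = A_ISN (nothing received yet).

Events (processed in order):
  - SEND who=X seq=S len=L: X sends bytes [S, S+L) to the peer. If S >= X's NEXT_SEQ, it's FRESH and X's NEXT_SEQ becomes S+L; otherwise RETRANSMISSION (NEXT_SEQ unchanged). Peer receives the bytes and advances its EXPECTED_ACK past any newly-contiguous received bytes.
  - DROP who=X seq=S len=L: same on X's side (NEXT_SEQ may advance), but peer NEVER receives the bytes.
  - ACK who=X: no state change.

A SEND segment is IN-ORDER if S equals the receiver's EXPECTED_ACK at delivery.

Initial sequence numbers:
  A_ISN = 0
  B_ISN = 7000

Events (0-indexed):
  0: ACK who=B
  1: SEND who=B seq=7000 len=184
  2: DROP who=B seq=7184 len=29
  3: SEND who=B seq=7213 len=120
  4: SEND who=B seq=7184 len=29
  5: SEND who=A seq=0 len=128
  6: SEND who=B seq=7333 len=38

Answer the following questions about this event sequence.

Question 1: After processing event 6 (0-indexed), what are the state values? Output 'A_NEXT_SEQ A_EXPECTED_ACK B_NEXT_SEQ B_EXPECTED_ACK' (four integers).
After event 0: A_seq=0 A_ack=7000 B_seq=7000 B_ack=0
After event 1: A_seq=0 A_ack=7184 B_seq=7184 B_ack=0
After event 2: A_seq=0 A_ack=7184 B_seq=7213 B_ack=0
After event 3: A_seq=0 A_ack=7184 B_seq=7333 B_ack=0
After event 4: A_seq=0 A_ack=7333 B_seq=7333 B_ack=0
After event 5: A_seq=128 A_ack=7333 B_seq=7333 B_ack=128
After event 6: A_seq=128 A_ack=7371 B_seq=7371 B_ack=128

128 7371 7371 128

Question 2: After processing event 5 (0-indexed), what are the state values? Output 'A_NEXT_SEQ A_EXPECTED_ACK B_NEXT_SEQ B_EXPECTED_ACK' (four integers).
After event 0: A_seq=0 A_ack=7000 B_seq=7000 B_ack=0
After event 1: A_seq=0 A_ack=7184 B_seq=7184 B_ack=0
After event 2: A_seq=0 A_ack=7184 B_seq=7213 B_ack=0
After event 3: A_seq=0 A_ack=7184 B_seq=7333 B_ack=0
After event 4: A_seq=0 A_ack=7333 B_seq=7333 B_ack=0
After event 5: A_seq=128 A_ack=7333 B_seq=7333 B_ack=128

128 7333 7333 128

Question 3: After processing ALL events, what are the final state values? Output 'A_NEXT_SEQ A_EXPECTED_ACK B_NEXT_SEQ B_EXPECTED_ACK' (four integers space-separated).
After event 0: A_seq=0 A_ack=7000 B_seq=7000 B_ack=0
After event 1: A_seq=0 A_ack=7184 B_seq=7184 B_ack=0
After event 2: A_seq=0 A_ack=7184 B_seq=7213 B_ack=0
After event 3: A_seq=0 A_ack=7184 B_seq=7333 B_ack=0
After event 4: A_seq=0 A_ack=7333 B_seq=7333 B_ack=0
After event 5: A_seq=128 A_ack=7333 B_seq=7333 B_ack=128
After event 6: A_seq=128 A_ack=7371 B_seq=7371 B_ack=128

Answer: 128 7371 7371 128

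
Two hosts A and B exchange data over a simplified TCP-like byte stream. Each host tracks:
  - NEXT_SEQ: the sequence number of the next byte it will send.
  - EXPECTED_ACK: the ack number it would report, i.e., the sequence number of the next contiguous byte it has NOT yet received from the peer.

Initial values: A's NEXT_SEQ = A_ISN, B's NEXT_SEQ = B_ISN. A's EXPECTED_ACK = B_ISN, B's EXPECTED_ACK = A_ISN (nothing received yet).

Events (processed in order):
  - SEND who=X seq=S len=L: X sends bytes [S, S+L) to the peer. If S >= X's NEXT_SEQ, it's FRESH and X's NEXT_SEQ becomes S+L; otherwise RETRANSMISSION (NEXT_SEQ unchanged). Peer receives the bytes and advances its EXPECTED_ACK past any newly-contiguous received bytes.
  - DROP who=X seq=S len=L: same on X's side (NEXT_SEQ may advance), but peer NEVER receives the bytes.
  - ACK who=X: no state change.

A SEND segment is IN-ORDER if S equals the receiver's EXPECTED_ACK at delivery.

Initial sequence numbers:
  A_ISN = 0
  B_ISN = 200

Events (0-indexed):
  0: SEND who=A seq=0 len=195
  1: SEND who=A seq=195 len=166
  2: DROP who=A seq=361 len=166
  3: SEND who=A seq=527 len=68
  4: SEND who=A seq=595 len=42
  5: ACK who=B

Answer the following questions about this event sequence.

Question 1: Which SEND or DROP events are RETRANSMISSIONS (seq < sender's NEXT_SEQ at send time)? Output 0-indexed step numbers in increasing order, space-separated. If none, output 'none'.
Answer: none

Derivation:
Step 0: SEND seq=0 -> fresh
Step 1: SEND seq=195 -> fresh
Step 2: DROP seq=361 -> fresh
Step 3: SEND seq=527 -> fresh
Step 4: SEND seq=595 -> fresh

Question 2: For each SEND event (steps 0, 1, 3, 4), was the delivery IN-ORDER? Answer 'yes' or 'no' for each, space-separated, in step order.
Step 0: SEND seq=0 -> in-order
Step 1: SEND seq=195 -> in-order
Step 3: SEND seq=527 -> out-of-order
Step 4: SEND seq=595 -> out-of-order

Answer: yes yes no no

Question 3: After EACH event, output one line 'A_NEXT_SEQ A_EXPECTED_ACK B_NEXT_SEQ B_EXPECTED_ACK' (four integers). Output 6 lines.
195 200 200 195
361 200 200 361
527 200 200 361
595 200 200 361
637 200 200 361
637 200 200 361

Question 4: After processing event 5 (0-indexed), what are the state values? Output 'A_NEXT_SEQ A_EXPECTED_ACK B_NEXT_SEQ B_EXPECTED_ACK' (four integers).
After event 0: A_seq=195 A_ack=200 B_seq=200 B_ack=195
After event 1: A_seq=361 A_ack=200 B_seq=200 B_ack=361
After event 2: A_seq=527 A_ack=200 B_seq=200 B_ack=361
After event 3: A_seq=595 A_ack=200 B_seq=200 B_ack=361
After event 4: A_seq=637 A_ack=200 B_seq=200 B_ack=361
After event 5: A_seq=637 A_ack=200 B_seq=200 B_ack=361

637 200 200 361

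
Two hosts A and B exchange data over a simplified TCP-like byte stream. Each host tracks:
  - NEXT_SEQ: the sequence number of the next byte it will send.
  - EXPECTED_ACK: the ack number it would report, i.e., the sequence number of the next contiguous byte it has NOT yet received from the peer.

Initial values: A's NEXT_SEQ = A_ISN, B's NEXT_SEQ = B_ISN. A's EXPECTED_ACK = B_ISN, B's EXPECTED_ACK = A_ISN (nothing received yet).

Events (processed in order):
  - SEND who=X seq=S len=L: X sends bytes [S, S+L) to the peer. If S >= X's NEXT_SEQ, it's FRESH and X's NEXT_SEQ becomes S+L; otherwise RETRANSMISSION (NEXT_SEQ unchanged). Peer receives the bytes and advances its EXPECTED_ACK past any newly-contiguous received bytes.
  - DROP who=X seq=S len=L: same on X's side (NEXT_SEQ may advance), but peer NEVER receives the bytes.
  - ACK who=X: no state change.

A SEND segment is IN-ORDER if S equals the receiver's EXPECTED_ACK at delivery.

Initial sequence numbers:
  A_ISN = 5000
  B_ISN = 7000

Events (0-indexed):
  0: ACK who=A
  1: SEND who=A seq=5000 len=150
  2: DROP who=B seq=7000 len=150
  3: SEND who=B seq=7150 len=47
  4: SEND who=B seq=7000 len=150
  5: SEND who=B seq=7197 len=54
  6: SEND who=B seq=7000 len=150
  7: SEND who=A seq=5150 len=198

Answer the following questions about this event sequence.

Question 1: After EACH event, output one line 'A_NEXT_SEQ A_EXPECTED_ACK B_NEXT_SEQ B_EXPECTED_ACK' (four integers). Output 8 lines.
5000 7000 7000 5000
5150 7000 7000 5150
5150 7000 7150 5150
5150 7000 7197 5150
5150 7197 7197 5150
5150 7251 7251 5150
5150 7251 7251 5150
5348 7251 7251 5348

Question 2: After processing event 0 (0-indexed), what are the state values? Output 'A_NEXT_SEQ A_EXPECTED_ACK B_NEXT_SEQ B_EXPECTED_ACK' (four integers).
After event 0: A_seq=5000 A_ack=7000 B_seq=7000 B_ack=5000

5000 7000 7000 5000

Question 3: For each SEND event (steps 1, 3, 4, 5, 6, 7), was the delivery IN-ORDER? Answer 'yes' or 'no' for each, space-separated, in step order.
Answer: yes no yes yes no yes

Derivation:
Step 1: SEND seq=5000 -> in-order
Step 3: SEND seq=7150 -> out-of-order
Step 4: SEND seq=7000 -> in-order
Step 5: SEND seq=7197 -> in-order
Step 6: SEND seq=7000 -> out-of-order
Step 7: SEND seq=5150 -> in-order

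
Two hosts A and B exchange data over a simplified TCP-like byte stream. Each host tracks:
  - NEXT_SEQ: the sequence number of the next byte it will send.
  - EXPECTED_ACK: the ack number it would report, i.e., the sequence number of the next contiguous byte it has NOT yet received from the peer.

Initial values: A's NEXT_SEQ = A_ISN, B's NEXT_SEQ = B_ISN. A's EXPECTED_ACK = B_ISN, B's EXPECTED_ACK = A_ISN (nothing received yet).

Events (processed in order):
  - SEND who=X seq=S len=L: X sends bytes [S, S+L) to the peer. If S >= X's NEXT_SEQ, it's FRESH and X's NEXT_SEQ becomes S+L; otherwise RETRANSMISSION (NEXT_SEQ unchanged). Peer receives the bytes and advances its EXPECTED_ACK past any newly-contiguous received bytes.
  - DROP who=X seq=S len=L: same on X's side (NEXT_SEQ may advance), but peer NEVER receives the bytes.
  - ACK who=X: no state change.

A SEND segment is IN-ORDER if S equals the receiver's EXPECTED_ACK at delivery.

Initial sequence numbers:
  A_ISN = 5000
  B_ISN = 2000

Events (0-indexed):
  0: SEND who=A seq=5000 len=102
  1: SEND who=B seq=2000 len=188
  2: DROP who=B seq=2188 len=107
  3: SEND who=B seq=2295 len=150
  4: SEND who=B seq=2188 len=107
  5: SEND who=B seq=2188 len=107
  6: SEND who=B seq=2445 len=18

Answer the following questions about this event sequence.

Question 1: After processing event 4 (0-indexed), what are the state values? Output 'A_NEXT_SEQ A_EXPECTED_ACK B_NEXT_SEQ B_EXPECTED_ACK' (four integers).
After event 0: A_seq=5102 A_ack=2000 B_seq=2000 B_ack=5102
After event 1: A_seq=5102 A_ack=2188 B_seq=2188 B_ack=5102
After event 2: A_seq=5102 A_ack=2188 B_seq=2295 B_ack=5102
After event 3: A_seq=5102 A_ack=2188 B_seq=2445 B_ack=5102
After event 4: A_seq=5102 A_ack=2445 B_seq=2445 B_ack=5102

5102 2445 2445 5102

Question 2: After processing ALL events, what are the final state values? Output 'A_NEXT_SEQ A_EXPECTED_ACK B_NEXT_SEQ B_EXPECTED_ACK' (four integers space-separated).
Answer: 5102 2463 2463 5102

Derivation:
After event 0: A_seq=5102 A_ack=2000 B_seq=2000 B_ack=5102
After event 1: A_seq=5102 A_ack=2188 B_seq=2188 B_ack=5102
After event 2: A_seq=5102 A_ack=2188 B_seq=2295 B_ack=5102
After event 3: A_seq=5102 A_ack=2188 B_seq=2445 B_ack=5102
After event 4: A_seq=5102 A_ack=2445 B_seq=2445 B_ack=5102
After event 5: A_seq=5102 A_ack=2445 B_seq=2445 B_ack=5102
After event 6: A_seq=5102 A_ack=2463 B_seq=2463 B_ack=5102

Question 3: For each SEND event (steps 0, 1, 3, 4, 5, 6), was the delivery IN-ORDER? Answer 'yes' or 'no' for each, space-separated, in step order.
Step 0: SEND seq=5000 -> in-order
Step 1: SEND seq=2000 -> in-order
Step 3: SEND seq=2295 -> out-of-order
Step 4: SEND seq=2188 -> in-order
Step 5: SEND seq=2188 -> out-of-order
Step 6: SEND seq=2445 -> in-order

Answer: yes yes no yes no yes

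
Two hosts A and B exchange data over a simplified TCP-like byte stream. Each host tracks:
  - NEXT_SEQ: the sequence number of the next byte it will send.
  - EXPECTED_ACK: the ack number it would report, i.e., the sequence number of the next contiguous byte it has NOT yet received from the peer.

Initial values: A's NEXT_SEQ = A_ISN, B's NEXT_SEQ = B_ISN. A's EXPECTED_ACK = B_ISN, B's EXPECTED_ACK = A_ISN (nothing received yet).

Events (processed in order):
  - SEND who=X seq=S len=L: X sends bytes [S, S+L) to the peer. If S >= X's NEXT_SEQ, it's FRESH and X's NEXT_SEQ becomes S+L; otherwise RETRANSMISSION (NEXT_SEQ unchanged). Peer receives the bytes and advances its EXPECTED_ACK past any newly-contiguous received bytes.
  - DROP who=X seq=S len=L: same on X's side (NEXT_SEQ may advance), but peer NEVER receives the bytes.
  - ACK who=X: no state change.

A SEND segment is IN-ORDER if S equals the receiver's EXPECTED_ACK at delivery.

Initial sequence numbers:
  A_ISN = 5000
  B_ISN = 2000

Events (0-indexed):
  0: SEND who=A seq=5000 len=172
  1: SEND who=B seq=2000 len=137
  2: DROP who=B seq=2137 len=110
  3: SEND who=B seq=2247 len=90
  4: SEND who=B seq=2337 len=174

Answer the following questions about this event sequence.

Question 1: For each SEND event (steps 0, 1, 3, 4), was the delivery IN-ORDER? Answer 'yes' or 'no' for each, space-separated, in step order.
Step 0: SEND seq=5000 -> in-order
Step 1: SEND seq=2000 -> in-order
Step 3: SEND seq=2247 -> out-of-order
Step 4: SEND seq=2337 -> out-of-order

Answer: yes yes no no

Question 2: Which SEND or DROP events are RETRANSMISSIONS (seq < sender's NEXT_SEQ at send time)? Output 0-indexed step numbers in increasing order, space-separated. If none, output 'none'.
Step 0: SEND seq=5000 -> fresh
Step 1: SEND seq=2000 -> fresh
Step 2: DROP seq=2137 -> fresh
Step 3: SEND seq=2247 -> fresh
Step 4: SEND seq=2337 -> fresh

Answer: none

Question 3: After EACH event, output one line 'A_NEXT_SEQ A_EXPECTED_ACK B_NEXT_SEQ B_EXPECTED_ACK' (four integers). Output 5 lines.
5172 2000 2000 5172
5172 2137 2137 5172
5172 2137 2247 5172
5172 2137 2337 5172
5172 2137 2511 5172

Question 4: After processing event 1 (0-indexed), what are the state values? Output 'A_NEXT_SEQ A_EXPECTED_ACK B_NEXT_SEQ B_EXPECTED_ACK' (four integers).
After event 0: A_seq=5172 A_ack=2000 B_seq=2000 B_ack=5172
After event 1: A_seq=5172 A_ack=2137 B_seq=2137 B_ack=5172

5172 2137 2137 5172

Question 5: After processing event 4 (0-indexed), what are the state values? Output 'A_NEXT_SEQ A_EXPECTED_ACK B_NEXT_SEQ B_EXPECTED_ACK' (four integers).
After event 0: A_seq=5172 A_ack=2000 B_seq=2000 B_ack=5172
After event 1: A_seq=5172 A_ack=2137 B_seq=2137 B_ack=5172
After event 2: A_seq=5172 A_ack=2137 B_seq=2247 B_ack=5172
After event 3: A_seq=5172 A_ack=2137 B_seq=2337 B_ack=5172
After event 4: A_seq=5172 A_ack=2137 B_seq=2511 B_ack=5172

5172 2137 2511 5172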